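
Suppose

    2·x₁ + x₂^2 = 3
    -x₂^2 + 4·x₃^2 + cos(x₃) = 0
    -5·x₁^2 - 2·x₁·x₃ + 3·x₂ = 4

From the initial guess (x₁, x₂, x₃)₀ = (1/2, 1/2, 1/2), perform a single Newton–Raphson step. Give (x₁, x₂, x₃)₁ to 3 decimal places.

(0.584, 2.081, 0.487)

At (1/2, 1/2, 1/2): F = (-1.750, 1.62758, -4.250).
Jacobian J = [[2, 2·x₂, 0], [0, -2·x₂, 8·x₃ - sin(x₃)], [-10·x₁ - 2·x₃, 3, -2·x₁]].
At the point, J = [[2.000, 1.000, 0.000], [0.000, -1.000, 3.52057], [-6.000, 3.000, -1.000]] (det J = -40.24689).
Solving J·Δ = −F gives Δ = (0.084, 1.581, -0.013).
Then the next iterate is (x₁, x₂, x₃)₁ = (0.584, 2.081, 0.487).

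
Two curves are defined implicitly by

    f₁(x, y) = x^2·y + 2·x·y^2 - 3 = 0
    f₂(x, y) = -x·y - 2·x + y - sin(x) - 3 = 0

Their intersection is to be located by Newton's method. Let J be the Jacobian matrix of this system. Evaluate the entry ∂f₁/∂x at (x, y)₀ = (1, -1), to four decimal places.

0.0000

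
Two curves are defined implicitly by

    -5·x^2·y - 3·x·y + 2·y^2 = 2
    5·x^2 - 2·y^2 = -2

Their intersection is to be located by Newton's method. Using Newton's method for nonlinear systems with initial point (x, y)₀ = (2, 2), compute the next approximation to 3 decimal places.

(1.148, 1.621)

At (2, 2): F = (-46.000, 14.000).
Jacobian J = [[-10·x·y - 3·y, -5·x^2 - 3·x + 4·y], [10·x, -4·y]].
At the point, J = [[-46.000, -18.000], [20.000, -8.000]] (det J = 728.000).
Solving J·Δ = −F gives Δ = (-0.852, -0.379).
Then the next iterate is (x, y)₁ = (1.148, 1.621).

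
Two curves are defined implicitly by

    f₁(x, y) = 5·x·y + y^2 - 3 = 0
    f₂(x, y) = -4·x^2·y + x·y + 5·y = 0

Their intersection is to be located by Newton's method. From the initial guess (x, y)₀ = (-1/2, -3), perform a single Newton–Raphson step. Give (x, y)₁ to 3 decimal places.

(-0.733, -1.000)

At (-1/2, -3): F = (13.500, -10.500).
Jacobian J = [[5·y, 5·x + 2·y], [-8·x·y + y, -4·x^2 + x + 5]].
At the point, J = [[-15.000, -8.500], [-15.000, 3.500]] (det J = -180.000).
Solving J·Δ = −F gives Δ = (-0.233, 2.000).
Then the next iterate is (x, y)₁ = (-0.733, -1.000).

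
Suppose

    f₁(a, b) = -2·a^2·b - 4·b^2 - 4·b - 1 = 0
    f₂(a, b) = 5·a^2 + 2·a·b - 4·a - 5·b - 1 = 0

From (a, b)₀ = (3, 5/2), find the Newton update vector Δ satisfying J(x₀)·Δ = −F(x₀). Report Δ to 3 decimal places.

At (3, 5/2): F = (-81.000, 34.500).
Jacobian J = [[-4·a·b, -2·a^2 - 8·b - 4], [10·a + 2·b - 4, 2·a - 5]].
At the point, J = [[-30.000, -42.000], [31.000, 1.000]] (det J = 1272.000).
Solving J·Δ = −F gives Δ = (-1.075, -1.160).

(-1.075, -1.160)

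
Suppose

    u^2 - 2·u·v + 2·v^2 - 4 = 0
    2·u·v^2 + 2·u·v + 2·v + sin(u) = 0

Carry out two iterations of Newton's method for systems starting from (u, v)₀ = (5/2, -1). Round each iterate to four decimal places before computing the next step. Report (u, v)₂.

(4.8013, 1.6775)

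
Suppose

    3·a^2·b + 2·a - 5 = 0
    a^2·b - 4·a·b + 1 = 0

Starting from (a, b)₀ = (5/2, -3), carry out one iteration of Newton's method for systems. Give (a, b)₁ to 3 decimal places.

(2.586, 0.198)

At (5/2, -3): F = (-56.250, 12.250).
Jacobian J = [[6·a·b + 2, 3·a^2], [2·a·b - 4·b, a^2 - 4·a]].
At the point, J = [[-43.000, 18.750], [-3.000, -3.750]] (det J = 217.500).
Solving J·Δ = −F gives Δ = (0.086, 3.198).
Then the next iterate is (a, b)₁ = (2.586, 0.198).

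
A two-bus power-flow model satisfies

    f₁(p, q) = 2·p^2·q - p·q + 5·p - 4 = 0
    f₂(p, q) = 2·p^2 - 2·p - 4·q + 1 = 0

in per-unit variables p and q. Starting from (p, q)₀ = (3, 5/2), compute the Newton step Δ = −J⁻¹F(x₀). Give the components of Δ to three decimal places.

At (3, 5/2): F = (48.500, 3.000).
Jacobian J = [[4·p·q - q + 5, 2·p^2 - p], [4·p - 2, -4]].
At the point, J = [[32.500, 15.000], [10.000, -4.000]] (det J = -280.000).
Solving J·Δ = −F gives Δ = (-0.854, -1.384).

(-0.854, -1.384)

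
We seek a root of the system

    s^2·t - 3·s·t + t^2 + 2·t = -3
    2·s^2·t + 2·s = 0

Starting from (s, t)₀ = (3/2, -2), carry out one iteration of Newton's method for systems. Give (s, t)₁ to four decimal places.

At (3/2, -2): F = (7.5000, -6.0000).
Jacobian J = [[2·s·t - 3·t, s^2 - 3·s + 2·t + 2], [4·s·t + 2, 2·s^2]].
At the point, J = [[0.0000, -4.2500], [-10.0000, 4.5000]] (det J = -42.5000).
Solving J·Δ = −F gives Δ = (0.1941, 1.7647).
Then the next iterate is (s, t)₁ = (1.6941, -0.2353).

(1.6941, -0.2353)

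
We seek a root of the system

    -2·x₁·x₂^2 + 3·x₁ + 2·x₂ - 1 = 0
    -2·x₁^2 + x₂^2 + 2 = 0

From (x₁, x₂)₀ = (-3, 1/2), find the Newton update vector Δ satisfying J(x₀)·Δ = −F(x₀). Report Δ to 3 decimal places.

(1.267, 0.541)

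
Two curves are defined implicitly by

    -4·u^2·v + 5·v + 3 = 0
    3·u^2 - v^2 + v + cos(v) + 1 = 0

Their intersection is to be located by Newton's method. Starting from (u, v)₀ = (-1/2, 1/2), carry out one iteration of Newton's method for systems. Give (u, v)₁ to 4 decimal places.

At (-1/2, 1/2): F = (5.0000, 2.877583).
Jacobian J = [[-8·u·v, -4·u^2 + 5], [6·u, -2·v - sin(v) + 1]].
At the point, J = [[2.0000, 4.0000], [-3.0000, -0.479426]] (det J = 11.041149).
Solving J·Δ = −F gives Δ = (1.2596, -1.8798).
Then the next iterate is (u, v)₁ = (0.7596, -1.3798).

(0.7596, -1.3798)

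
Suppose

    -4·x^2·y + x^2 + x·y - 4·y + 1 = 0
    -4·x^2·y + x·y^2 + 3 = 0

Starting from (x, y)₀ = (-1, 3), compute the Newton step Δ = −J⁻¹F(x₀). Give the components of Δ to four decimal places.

At (-1, 3): F = (-25.0000, -18.0000).
Jacobian J = [[-8·x·y + 2·x + y, -4·x^2 + x - 4], [-8·x·y + y^2, -4·x^2 + 2·x·y]].
At the point, J = [[25.0000, -9.0000], [33.0000, -10.0000]] (det J = 47.0000).
Solving J·Δ = −F gives Δ = (-1.8723, -7.9787).

(-1.8723, -7.9787)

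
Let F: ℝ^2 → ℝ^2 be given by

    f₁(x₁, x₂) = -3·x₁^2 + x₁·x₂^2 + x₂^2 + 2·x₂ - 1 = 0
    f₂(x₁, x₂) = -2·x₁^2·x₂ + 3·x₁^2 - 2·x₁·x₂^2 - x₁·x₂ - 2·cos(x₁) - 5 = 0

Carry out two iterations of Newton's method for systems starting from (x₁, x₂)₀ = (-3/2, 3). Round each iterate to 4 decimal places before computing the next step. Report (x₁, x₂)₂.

(-0.9723, 1.6510)

At (-3/2, 3): F = (-6.2500, 19.608526).
Jacobian J = [[-6·x₁ + x₂^2, 2·x₁·x₂ + 2·x₂ + 2], [-4·x₁·x₂ + 6·x₁ - 2·x₂^2 - x₂ + 2·sin(x₁), -2·x₁^2 - 4·x₁·x₂ - x₁]].
At the point, J = [[18.0000, -1.0000], [-13.994990, 15.0000]] (det J = 256.005010).
Solving J·Δ = −F gives Δ = (0.2896, -1.0370).
Then the next iterate is (x₁, x₂)₁ = (-1.2104, 1.9630).
Round to (-1.2104, 1.9630) and repeat: F = (-2.279953, 4.642308), J = [[11.115769, 1.173970], [-9.299591, 7.784324]].
Δ = (0.2381, -0.3120), so (x₁, x₂)₂ = (-0.9723, 1.6510).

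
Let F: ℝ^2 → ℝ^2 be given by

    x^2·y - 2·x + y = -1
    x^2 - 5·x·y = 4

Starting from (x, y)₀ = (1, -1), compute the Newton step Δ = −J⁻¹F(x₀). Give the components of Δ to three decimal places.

(-1.833, -2.167)

At (1, -1): F = (-3.000, 2.000).
Jacobian J = [[2·x·y - 2, x^2 + 1], [2·x - 5·y, -5·x]].
At the point, J = [[-4.000, 2.000], [7.000, -5.000]] (det J = 6.000).
Solving J·Δ = −F gives Δ = (-1.833, -2.167).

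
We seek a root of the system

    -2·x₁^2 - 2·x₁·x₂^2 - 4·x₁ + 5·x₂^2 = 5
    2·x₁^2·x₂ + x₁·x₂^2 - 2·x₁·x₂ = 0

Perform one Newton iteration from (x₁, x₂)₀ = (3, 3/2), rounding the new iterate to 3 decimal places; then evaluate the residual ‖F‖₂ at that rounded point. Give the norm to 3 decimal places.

5.175

At (3, 3/2): F = (-37.250, 24.750).
Jacobian J = [[-4·x₁ - 2·x₂^2 - 4, -4·x₁·x₂ + 10·x₂], [4·x₁·x₂ + x₂^2 - 2·x₂, 2·x₁^2 + 2·x₁·x₂ - 2·x₁]].
At the point, J = [[-20.500, -3.000], [17.250, 21.000]] (det J = -378.750).
Solving J·Δ = −F gives Δ = (-1.869, 0.357).
Then the next iterate is (x₁, x₂)₁ = (1.131, 1.857).
Re-evaluating at (1.131, 1.857): F = (-2.64047, 4.45047), so ‖F‖₂ = 5.175.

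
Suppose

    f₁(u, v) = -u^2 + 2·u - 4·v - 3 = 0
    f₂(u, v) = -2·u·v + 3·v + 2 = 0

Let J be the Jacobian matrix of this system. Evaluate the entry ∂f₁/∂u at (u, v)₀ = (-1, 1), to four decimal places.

4.0000

∂f₁/∂u = -2·u + 2.
At (-1, 1) this is 4.0000.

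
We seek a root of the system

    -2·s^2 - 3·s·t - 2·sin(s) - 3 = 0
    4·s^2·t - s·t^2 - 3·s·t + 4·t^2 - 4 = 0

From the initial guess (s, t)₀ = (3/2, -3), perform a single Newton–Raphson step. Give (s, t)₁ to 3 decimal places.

(1.398, -2.175)

At (3/2, -3): F = (4.00501, 5.000).
Jacobian J = [[-4·s - 3·t - 2·cos(s), -3·s], [8·s·t - t^2 - 3·t, 4·s^2 - 2·s·t - 3·s + 8·t]].
At the point, J = [[2.85853, -4.500], [-36.000, -10.500]] (det J = -192.01452).
Solving J·Δ = −F gives Δ = (-0.102, 0.825).
Then the next iterate is (s, t)₁ = (1.398, -2.175).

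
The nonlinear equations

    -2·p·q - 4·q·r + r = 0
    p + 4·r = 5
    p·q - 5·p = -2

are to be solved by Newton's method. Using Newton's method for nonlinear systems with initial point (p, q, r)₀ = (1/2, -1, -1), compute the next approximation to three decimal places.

(0.156, -3.122, 1.211)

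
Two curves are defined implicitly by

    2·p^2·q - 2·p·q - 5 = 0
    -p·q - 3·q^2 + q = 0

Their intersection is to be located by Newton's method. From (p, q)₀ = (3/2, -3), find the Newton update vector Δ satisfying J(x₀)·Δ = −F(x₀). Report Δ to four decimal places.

(-0.5967, 1.5594)

At (3/2, -3): F = (-9.5000, -25.5000).
Jacobian J = [[4·p·q - 2·q, 2·p^2 - 2·p], [-q, -p - 6·q + 1]].
At the point, J = [[-12.0000, 1.5000], [3.0000, 17.5000]] (det J = -214.5000).
Solving J·Δ = −F gives Δ = (-0.5967, 1.5594).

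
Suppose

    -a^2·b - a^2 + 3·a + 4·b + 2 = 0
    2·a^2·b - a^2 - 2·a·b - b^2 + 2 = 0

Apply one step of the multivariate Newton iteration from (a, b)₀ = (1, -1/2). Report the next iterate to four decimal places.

(0.9773, -1.3182)

At (1, -1/2): F = (2.5000, 0.7500).
Jacobian J = [[-2·a·b - 2·a + 3, -a^2 + 4], [4·a·b - 2·a - 2·b, 2·a^2 - 2·a - 2·b]].
At the point, J = [[2.0000, 3.0000], [-3.0000, 1.0000]] (det J = 11.0000).
Solving J·Δ = −F gives Δ = (-0.0227, -0.8182).
Then the next iterate is (a, b)₁ = (0.9773, -1.3182).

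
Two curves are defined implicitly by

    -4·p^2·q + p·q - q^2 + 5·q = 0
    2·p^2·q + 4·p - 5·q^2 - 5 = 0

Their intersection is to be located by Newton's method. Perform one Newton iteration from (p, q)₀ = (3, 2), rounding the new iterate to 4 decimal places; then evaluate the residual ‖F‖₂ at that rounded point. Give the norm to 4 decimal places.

At (3, 2): F = (-60.0000, 23.0000).
Jacobian J = [[-8·p·q + q, -4·p^2 + p - 2·q + 5], [4·p·q + 4, 2·p^2 - 10·q]].
At the point, J = [[-46.0000, -32.0000], [28.0000, -2.0000]] (det J = 988.0000).
Solving J·Δ = −F gives Δ = (-0.8664, -0.6296).
Then the next iterate is (p, q)₁ = (2.1336, 1.3704).
Re-evaluating at (2.1336, 1.3704): F = (-17.055719, 6.621223), so ‖F‖₂ = 18.2959.

18.2959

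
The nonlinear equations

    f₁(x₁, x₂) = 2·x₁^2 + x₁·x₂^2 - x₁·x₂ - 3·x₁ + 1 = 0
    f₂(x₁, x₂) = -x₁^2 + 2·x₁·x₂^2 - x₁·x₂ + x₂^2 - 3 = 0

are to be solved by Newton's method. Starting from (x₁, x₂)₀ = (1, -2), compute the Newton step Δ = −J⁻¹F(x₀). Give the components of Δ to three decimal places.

(-0.549, 0.431)

At (1, -2): F = (6.000, 10.000).
Jacobian J = [[4·x₁ + x₂^2 - x₂ - 3, 2·x₁·x₂ - x₁], [-2·x₁ + 2·x₂^2 - x₂, 4·x₁·x₂ - x₁ + 2·x₂]].
At the point, J = [[7.000, -5.000], [8.000, -13.000]] (det J = -51.000).
Solving J·Δ = −F gives Δ = (-0.549, 0.431).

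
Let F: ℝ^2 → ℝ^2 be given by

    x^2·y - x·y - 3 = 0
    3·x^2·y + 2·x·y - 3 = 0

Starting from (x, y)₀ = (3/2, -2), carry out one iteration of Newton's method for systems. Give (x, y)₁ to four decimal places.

At (3/2, -2): F = (-4.5000, -22.5000).
Jacobian J = [[2·x·y - y, x^2 - x], [6·x·y + 2·y, 3·x^2 + 2·x]].
At the point, J = [[-4.0000, 0.7500], [-22.0000, 9.7500]] (det J = -22.5000).
Solving J·Δ = −F gives Δ = (-1.2000, -0.4000).
Then the next iterate is (x, y)₁ = (0.3000, -2.4000).

(0.3000, -2.4000)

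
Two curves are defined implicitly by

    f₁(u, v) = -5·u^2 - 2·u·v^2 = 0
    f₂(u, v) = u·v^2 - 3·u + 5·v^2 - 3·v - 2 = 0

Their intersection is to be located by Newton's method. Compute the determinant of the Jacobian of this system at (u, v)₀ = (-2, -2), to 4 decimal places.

J = [[-10·u - 2·v^2, -4·u·v], [v^2 - 3, 2·u·v + 10·v - 3]].
At the point, J = [[12.0000, -16.0000], [1.0000, -15.0000]].
det J = -164.0000.

-164.0000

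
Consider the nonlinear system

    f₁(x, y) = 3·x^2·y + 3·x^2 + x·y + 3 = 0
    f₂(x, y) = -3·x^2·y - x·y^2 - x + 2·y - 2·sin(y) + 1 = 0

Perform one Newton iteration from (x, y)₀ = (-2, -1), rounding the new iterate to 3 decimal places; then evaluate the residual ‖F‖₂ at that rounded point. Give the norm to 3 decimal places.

At (-2, -1): F = (5.000, 16.68294).
Jacobian J = [[6·x·y + 6·x + y, 3·x^2 + x], [-6·x·y - y^2 - 1, -3·x^2 - 2·x·y - 2·cos(y) + 2]].
At the point, J = [[-1.000, 10.000], [-14.000, -15.08060]] (det J = 155.08060).
Solving J·Δ = −F gives Δ = (1.562, -0.344).
Then the next iterate is (x, y)₁ = (-0.438, -1.344).
Re-evaluating at (-0.438, -1.344): F = (3.39069, 2.26347), so ‖F‖₂ = 4.077.

4.077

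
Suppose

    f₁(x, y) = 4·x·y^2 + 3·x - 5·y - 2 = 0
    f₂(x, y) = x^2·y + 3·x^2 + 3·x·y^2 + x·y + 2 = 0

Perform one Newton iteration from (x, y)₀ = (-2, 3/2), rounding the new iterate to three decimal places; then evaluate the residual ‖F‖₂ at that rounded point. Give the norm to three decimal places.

At (-2, 3/2): F = (-33.500, 3.500).
Jacobian J = [[4·y^2 + 3, 8·x·y - 5], [2·x·y + 6·x + 3·y^2 + y, x^2 + 6·x·y + x]].
At the point, J = [[12.000, -29.000], [-9.750, -16.000]] (det J = -474.750).
Solving J·Δ = −F gives Δ = (1.343, -0.600).
Then the next iterate is (x, y)₁ = (-0.657, 0.900).
Re-evaluating at (-0.657, 0.900): F = (-10.59968, 1.49562), so ‖F‖₂ = 10.705.

10.705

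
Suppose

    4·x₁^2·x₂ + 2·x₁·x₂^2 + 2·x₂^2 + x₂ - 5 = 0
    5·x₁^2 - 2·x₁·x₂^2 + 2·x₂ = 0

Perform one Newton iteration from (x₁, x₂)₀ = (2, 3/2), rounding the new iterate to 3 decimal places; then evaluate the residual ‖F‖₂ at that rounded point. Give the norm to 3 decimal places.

At (2, 3/2): F = (34.000, 14.000).
Jacobian J = [[8·x₁·x₂ + 2·x₂^2, 4·x₁^2 + 4·x₁·x₂ + 4·x₂ + 1], [10·x₁ - 2·x₂^2, -4·x₁·x₂ + 2]].
At the point, J = [[28.500, 35.000], [15.500, -10.000]] (det J = -827.500).
Solving J·Δ = −F gives Δ = (-1.003, -0.155).
Then the next iterate is (x₁, x₂)₁ = (0.997, 1.345).
Re-evaluating at (0.997, 1.345): F = (8.91801, 4.05285), so ‖F‖₂ = 9.796.

9.796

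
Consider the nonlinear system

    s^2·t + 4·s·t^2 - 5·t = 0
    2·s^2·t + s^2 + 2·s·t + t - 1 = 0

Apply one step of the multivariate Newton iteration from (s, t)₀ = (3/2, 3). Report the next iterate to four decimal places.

(0.5285, 2.9389)

At (3/2, 3): F = (45.7500, 26.7500).
Jacobian J = [[2·s·t + 4·t^2, s^2 + 8·s·t - 5], [4·s·t + 2·s + 2·t, 2·s^2 + 2·s + 1]].
At the point, J = [[45.0000, 33.2500], [27.0000, 8.5000]] (det J = -515.2500).
Solving J·Δ = −F gives Δ = (-0.9715, -0.0611).
Then the next iterate is (s, t)₁ = (0.5285, 2.9389).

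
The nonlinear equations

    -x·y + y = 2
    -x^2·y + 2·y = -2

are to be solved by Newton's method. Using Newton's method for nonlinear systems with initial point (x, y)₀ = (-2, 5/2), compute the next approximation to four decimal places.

At (-2, 5/2): F = (5.5000, -3.0000).
Jacobian J = [[-y, -x + 1], [-2·x·y, -x^2 + 2]].
At the point, J = [[-2.5000, 3.0000], [10.0000, -2.0000]] (det J = -25.0000).
Solving J·Δ = −F gives Δ = (-0.0800, -1.9000).
Then the next iterate is (x, y)₁ = (-2.0800, 0.6000).

(-2.0800, 0.6000)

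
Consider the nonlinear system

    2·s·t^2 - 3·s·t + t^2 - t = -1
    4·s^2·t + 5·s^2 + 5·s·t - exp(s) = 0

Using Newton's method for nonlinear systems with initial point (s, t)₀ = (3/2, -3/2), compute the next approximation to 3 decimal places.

(1.381, -0.518)

At (3/2, -3/2): F = (18.250, -17.98169).
Jacobian J = [[2·t^2 - 3·t, 4·s·t - 3·s + 2·t - 1], [8·s·t + 10·s + 5·t - exp(s), 4·s^2 + 5·s]].
At the point, J = [[9.000, -17.500], [-14.98169, 16.500]] (det J = -113.67956).
Solving J·Δ = −F gives Δ = (-0.119, 0.982).
Then the next iterate is (s, t)₁ = (1.381, -0.518).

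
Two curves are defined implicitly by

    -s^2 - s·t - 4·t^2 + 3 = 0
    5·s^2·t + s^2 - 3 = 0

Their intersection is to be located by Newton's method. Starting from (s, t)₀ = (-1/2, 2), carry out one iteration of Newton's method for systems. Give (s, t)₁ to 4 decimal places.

At (-1/2, 2): F = (-12.2500, -0.2500).
Jacobian J = [[-2·s - t, -s - 8·t], [10·s·t + 2·s, 5·s^2]].
At the point, J = [[-1.0000, -15.5000], [-11.0000, 1.2500]] (det J = -171.7500).
Solving J·Δ = −F gives Δ = (-0.1117, -0.7831).
Then the next iterate is (s, t)₁ = (-0.6117, 1.2169).

(-0.6117, 1.2169)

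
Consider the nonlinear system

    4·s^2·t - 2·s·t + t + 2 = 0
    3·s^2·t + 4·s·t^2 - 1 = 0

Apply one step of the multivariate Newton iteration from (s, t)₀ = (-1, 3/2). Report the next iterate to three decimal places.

(-0.452, 0.889)

At (-1, 3/2): F = (12.500, -5.500).
Jacobian J = [[8·s·t - 2·t, 4·s^2 - 2·s + 1], [6·s·t + 4·t^2, 3·s^2 + 8·s·t]].
At the point, J = [[-15.000, 7.000], [0.000, -9.000]] (det J = 135.000).
Solving J·Δ = −F gives Δ = (0.548, -0.611).
Then the next iterate is (s, t)₁ = (-0.452, 0.889).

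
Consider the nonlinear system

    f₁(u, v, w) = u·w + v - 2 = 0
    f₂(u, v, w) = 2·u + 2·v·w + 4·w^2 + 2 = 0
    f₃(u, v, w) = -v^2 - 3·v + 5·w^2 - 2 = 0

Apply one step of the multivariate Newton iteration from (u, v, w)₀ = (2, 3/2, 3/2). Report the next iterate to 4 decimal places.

(3.1212, -0.6380, 0.4781)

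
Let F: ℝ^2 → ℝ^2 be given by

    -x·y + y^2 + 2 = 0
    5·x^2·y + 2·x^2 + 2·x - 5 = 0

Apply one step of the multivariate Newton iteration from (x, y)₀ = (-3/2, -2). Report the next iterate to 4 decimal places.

(-1.1429, -0.5143)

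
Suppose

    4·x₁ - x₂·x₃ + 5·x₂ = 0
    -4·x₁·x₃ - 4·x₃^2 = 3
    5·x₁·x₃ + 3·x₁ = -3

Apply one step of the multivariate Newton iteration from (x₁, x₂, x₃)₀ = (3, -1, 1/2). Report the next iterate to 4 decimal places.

(0.2069, -0.1226, 0.2241)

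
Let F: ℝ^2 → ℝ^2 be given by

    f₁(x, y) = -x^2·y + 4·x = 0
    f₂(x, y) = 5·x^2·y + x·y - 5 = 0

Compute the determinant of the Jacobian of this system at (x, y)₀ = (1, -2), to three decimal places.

26.000

J = [[-2·x·y + 4, -x^2], [10·x·y + y, 5·x^2 + x]].
At the point, J = [[8.000, -1.000], [-22.000, 6.000]].
det J = 26.000.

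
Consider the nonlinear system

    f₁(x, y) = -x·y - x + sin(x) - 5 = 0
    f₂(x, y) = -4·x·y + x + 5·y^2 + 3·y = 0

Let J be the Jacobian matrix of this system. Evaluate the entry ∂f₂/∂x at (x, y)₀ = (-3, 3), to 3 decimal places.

-11.000

∂f₂/∂x = -4·y + 1.
At (-3, 3) this is -11.000.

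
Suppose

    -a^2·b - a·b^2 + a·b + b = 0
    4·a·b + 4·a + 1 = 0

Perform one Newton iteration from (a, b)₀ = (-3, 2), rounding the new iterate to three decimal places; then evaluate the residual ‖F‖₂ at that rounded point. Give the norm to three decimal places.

At (-3, 2): F = (-10.000, -35.000).
Jacobian J = [[-2·a·b - b^2 + b, -a^2 - 2·a·b + a + 1], [4·b + 4, 4·a]].
At the point, J = [[10.000, 1.000], [12.000, -12.000]] (det J = -132.000).
Solving J·Δ = −F gives Δ = (1.174, -1.742).
Then the next iterate is (a, b)₁ = (-1.826, 0.258).
Re-evaluating at (-1.826, 0.258): F = (-0.95181, -8.18843), so ‖F‖₂ = 8.244.

8.244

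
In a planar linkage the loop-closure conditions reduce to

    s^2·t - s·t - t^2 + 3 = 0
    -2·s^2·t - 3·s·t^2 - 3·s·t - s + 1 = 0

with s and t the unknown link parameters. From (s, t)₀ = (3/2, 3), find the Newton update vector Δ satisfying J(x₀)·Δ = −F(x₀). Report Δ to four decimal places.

(-0.4398, -1.2169)

At (3/2, 3): F = (-3.7500, -68.0000).
Jacobian J = [[2·s·t - t, s^2 - s - 2·t], [-4·s·t - 3·t^2 - 3·t - 1, -2·s^2 - 6·s·t - 3·s]].
At the point, J = [[6.0000, -5.2500], [-55.0000, -36.0000]] (det J = -504.7500).
Solving J·Δ = −F gives Δ = (-0.4398, -1.2169).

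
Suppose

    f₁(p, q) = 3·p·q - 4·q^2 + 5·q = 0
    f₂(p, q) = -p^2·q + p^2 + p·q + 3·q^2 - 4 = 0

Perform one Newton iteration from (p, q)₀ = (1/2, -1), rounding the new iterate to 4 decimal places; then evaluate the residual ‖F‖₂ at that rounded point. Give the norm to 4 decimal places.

5203.1152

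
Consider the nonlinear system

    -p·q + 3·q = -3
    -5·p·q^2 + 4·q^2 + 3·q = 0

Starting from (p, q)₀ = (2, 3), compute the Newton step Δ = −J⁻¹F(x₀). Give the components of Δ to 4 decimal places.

(1.0625, -2.8125)

At (2, 3): F = (6.0000, -45.0000).
Jacobian J = [[-q, -p + 3], [-5·q^2, -10·p·q + 8·q + 3]].
At the point, J = [[-3.0000, 1.0000], [-45.0000, -33.0000]] (det J = 144.0000).
Solving J·Δ = −F gives Δ = (1.0625, -2.8125).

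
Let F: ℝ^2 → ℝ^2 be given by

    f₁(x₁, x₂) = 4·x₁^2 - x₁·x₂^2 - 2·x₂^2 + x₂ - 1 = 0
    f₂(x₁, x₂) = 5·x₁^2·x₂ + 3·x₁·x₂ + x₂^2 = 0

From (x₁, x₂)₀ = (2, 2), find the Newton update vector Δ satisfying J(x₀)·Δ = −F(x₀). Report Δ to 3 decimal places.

(-0.829, -0.596)

At (2, 2): F = (1.000, 56.000).
Jacobian J = [[8·x₁ - x₂^2, -2·x₁·x₂ - 4·x₂ + 1], [10·x₁·x₂ + 3·x₂, 5·x₁^2 + 3·x₁ + 2·x₂]].
At the point, J = [[12.000, -15.000], [46.000, 30.000]] (det J = 1050.000).
Solving J·Δ = −F gives Δ = (-0.829, -0.596).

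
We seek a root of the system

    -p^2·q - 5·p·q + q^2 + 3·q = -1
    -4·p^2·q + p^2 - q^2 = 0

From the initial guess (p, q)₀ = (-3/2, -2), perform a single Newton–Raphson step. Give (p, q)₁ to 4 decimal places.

At (-3/2, -2): F = (-11.5000, 16.2500).
Jacobian J = [[-2·p·q - 5·q, -p^2 - 5·p + 2·q + 3], [-8·p·q + 2·p, -4·p^2 - 2·q]].
At the point, J = [[4.0000, 4.2500], [-27.0000, -5.0000]] (det J = 94.7500).
Solving J·Δ = −F gives Δ = (0.1220, 2.5910).
Then the next iterate is (p, q)₁ = (-1.3780, 0.5910).

(-1.3780, 0.5910)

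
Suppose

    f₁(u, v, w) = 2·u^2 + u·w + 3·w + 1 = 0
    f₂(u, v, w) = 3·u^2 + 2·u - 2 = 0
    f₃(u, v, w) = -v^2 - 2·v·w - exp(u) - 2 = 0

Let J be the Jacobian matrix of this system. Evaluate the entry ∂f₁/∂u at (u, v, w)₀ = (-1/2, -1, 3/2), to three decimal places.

-0.500

∂f₁/∂u = 4·u + w.
At (-1/2, -1, 3/2) this is -0.500.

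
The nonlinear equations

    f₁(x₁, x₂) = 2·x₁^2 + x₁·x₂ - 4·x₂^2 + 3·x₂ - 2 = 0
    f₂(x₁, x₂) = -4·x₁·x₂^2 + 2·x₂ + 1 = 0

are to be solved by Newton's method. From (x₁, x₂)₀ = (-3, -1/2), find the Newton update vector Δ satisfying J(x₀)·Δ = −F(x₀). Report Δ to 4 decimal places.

(1.2558, 0.1744)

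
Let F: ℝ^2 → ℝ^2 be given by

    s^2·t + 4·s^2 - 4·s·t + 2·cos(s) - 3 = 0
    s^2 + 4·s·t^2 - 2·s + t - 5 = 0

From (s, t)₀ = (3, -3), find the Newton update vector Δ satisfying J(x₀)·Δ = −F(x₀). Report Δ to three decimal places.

(-2.225, 0.197)

At (3, -3): F = (40.02002, 103.000).
Jacobian J = [[2·s·t + 8·s - 4·t - 2·sin(s), s^2 - 4·s], [2·s + 4·t^2 - 2, 8·s·t + 1]].
At the point, J = [[17.71776, -3.000], [40.000, -71.000]] (det J = -1137.96096).
Solving J·Δ = −F gives Δ = (-2.225, 0.197).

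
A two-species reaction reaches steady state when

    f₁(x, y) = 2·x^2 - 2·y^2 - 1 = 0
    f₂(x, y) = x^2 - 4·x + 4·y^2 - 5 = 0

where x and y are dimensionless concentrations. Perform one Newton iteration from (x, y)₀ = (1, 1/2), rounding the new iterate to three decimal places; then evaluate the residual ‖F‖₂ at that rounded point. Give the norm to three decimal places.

22.750

At (1, 1/2): F = (0.500, -7.000).
Jacobian J = [[4·x, -4·y], [2·x - 4, 8·y]].
At the point, J = [[4.000, -2.000], [-2.000, 4.000]] (det J = 12.000).
Solving J·Δ = −F gives Δ = (1.000, 2.250).
Then the next iterate is (x, y)₁ = (2.000, 2.750).
Re-evaluating at (2.000, 2.750): F = (-8.125, 21.250), so ‖F‖₂ = 22.750.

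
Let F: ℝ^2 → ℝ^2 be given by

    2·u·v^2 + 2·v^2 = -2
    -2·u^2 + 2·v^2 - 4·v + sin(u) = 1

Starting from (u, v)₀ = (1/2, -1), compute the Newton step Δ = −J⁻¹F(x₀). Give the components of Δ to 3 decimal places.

(-0.445, 0.685)

At (1/2, -1): F = (5.000, 4.97943).
Jacobian J = [[2·v^2, 4·u·v + 4·v], [-4·u + cos(u), 4·v - 4]].
At the point, J = [[2.000, -6.000], [-1.12242, -8.000]] (det J = -22.73450).
Solving J·Δ = −F gives Δ = (-0.445, 0.685).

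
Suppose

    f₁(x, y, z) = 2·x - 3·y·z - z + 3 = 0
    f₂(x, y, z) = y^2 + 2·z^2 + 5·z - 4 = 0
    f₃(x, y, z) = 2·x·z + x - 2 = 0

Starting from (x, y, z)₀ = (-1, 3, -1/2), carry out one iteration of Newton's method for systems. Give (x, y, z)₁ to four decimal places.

At (-1, 3, -1/2): F = (6.0000, 3.0000, -2.0000).
Jacobian J = [[2, -3·z, -3·y - 1], [0, 2·y, 4·z + 5], [2·z + 1, 0, 2·x]].
At the point, J = [[2.0000, 1.5000, -10.0000], [0.0000, 6.0000, 3.0000], [0.0000, 0.0000, -2.0000]] (det J = -24.0000).
Solving J·Δ = −F gives Δ = (-8.0000, 0.0000, -1.0000).
Then the next iterate is (x, y, z)₁ = (-9.0000, 3.0000, -1.5000).

(-9.0000, 3.0000, -1.5000)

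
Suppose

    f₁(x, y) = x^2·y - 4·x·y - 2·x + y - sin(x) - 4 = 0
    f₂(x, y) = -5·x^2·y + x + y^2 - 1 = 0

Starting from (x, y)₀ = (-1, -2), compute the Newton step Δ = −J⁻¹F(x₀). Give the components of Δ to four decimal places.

(-1.6085, 4.7291)

At (-1, -2): F = (-13.158529, 12.0000).
Jacobian J = [[2·x·y - 4·y - cos(x) - 2, x^2 - 4·x + 1], [-10·x·y + 1, -5·x^2 + 2·y]].
At the point, J = [[9.459698, 6.0000], [-19.0000, -9.0000]] (det J = 28.862721).
Solving J·Δ = −F gives Δ = (-1.6085, 4.7291).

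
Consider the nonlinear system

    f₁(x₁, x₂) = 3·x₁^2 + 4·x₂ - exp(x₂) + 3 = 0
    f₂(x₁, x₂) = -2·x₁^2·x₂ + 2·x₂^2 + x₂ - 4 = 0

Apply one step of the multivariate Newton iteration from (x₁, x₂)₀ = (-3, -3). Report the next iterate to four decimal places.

(-1.8297, -2.2114)

At (-3, -3): F = (17.950213, 65.0000).
Jacobian J = [[6·x₁, -exp(x₂) + 4], [-4·x₁·x₂, -2·x₁^2 + 4·x₂ + 1]].
At the point, J = [[-18.0000, 3.950213], [-36.0000, -29.0000]] (det J = 664.207666).
Solving J·Δ = −F gives Δ = (1.1703, 0.7886).
Then the next iterate is (x₁, x₂)₁ = (-1.8297, -2.2114).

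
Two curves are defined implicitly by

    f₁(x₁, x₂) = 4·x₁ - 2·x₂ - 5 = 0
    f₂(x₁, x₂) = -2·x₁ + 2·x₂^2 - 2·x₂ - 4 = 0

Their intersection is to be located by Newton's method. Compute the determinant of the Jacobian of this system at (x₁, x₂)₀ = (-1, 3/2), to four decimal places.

J = [[4, -2], [-2, 4·x₂ - 2]].
At the point, J = [[4.0000, -2.0000], [-2.0000, 4.0000]].
det J = 12.0000.

12.0000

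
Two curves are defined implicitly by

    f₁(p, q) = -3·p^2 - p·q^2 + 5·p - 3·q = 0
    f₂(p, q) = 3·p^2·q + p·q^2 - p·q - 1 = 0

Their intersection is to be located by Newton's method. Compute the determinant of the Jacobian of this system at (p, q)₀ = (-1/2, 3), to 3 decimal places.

1.750

J = [[-6·p - q^2 + 5, -2·p·q - 3], [6·p·q + q^2 - q, 3·p^2 + 2·p·q - p]].
At the point, J = [[-1.000, 0.000], [-3.000, -1.750]].
det J = 1.750.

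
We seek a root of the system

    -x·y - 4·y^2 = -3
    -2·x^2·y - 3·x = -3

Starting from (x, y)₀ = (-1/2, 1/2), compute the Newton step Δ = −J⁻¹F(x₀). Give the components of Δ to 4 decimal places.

At (-1/2, 1/2): F = (2.2500, 4.2500).
Jacobian J = [[-y, -x - 8·y], [-4·x·y - 3, -2·x^2]].
At the point, J = [[-0.5000, -3.5000], [-2.0000, -0.5000]] (det J = -6.7500).
Solving J·Δ = −F gives Δ = (2.0370, 0.3519).

(2.0370, 0.3519)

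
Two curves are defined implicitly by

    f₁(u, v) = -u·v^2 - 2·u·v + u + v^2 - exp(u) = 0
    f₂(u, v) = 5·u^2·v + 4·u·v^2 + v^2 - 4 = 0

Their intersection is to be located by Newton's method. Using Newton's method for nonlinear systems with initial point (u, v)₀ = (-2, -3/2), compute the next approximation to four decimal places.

(-0.8302, -1.3993)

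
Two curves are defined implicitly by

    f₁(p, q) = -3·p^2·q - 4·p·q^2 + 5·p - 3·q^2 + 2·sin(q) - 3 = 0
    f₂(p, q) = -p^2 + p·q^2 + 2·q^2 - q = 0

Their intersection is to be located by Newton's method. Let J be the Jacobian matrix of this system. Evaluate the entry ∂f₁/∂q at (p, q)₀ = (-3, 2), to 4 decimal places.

∂f₁/∂q = -3·p^2 - 8·p·q - 6·q + 2·cos(q).
At (-3, 2) this is 8.1677.

8.1677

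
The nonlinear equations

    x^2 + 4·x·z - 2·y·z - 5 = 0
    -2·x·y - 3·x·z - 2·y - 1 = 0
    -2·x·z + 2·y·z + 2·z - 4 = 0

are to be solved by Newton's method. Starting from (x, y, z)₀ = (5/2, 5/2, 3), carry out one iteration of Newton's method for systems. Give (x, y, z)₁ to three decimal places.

At (5/2, 5/2, 3): F = (16.250, -41.000, 2.000).
Jacobian J = [[2·x + 4·z, -2·z, 4·x - 2·y], [-2·y - 3·z, -2·x - 2, -3·x], [-2·z, 2·z, -2·x + 2·y + 2]].
At the point, J = [[17.000, -6.000, 5.000], [-14.000, -7.000, -7.500], [-6.000, 6.000, 2.000]] (det J = -541.000).
Solving J·Δ = −F gives Δ = (-1.956, -2.445, 0.467).
Then the next iterate is (x, y, z)₁ = (0.544, 0.055, 3.467).

(0.544, 0.055, 3.467)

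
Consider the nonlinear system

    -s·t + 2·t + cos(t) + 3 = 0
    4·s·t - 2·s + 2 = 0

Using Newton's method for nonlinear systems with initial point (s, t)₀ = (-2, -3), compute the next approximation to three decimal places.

At (-2, -3): F = (-9.98999, 30.000).
Jacobian J = [[-t, -s - sin(t) + 2], [4·t - 2, 4·s]].
At the point, J = [[3.000, 4.14112], [-14.000, -8.000]] (det J = 33.97568).
Solving J·Δ = −F gives Δ = (1.304, 1.468).
Then the next iterate is (s, t)₁ = (-0.696, -1.532).

(-0.696, -1.532)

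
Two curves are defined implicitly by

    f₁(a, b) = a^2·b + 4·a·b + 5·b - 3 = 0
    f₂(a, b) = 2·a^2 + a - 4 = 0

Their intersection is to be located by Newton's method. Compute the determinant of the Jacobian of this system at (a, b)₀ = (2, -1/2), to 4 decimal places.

-153.0000

J = [[2·a·b + 4·b, a^2 + 4·a + 5], [4·a + 1, 0]].
At the point, J = [[-4.0000, 17.0000], [9.0000, 0.0000]].
det J = -153.0000.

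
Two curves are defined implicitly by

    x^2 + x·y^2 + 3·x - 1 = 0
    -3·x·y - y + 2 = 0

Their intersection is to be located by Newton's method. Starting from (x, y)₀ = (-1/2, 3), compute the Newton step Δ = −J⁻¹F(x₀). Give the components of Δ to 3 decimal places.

(0.331, -1.035)

At (-1/2, 3): F = (-6.750, 3.500).
Jacobian J = [[2·x + y^2 + 3, 2·x·y], [-3·y, -3·x - 1]].
At the point, J = [[11.000, -3.000], [-9.000, 0.500]] (det J = -21.500).
Solving J·Δ = −F gives Δ = (0.331, -1.035).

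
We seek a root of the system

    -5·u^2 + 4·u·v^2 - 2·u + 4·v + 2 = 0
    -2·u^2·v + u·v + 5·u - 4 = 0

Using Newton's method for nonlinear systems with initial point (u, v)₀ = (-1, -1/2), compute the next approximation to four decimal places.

(0.5319, -1.7234)

At (-1, -1/2): F = (-4.0000, -7.5000).
Jacobian J = [[-10·u + 4·v^2 - 2, 8·u·v + 4], [-4·u·v + v + 5, -2·u^2 + u]].
At the point, J = [[9.0000, 8.0000], [2.5000, -3.0000]] (det J = -47.0000).
Solving J·Δ = −F gives Δ = (1.5319, -1.2234).
Then the next iterate is (u, v)₁ = (0.5319, -1.7234).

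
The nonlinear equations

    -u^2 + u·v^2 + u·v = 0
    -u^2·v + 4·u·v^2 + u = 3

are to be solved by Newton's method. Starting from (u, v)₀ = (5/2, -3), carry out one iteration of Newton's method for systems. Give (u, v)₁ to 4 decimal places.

At (5/2, -3): F = (8.7500, 108.2500).
Jacobian J = [[-2·u + v^2 + v, 2·u·v + u], [-2·u·v + 4·v^2 + 1, -u^2 + 8·u·v]].
At the point, J = [[1.0000, -12.5000], [52.0000, -66.2500]] (det J = 583.7500).
Solving J·Δ = −F gives Δ = (-1.3249, 0.5940).
Then the next iterate is (u, v)₁ = (1.1751, -2.4060).

(1.1751, -2.4060)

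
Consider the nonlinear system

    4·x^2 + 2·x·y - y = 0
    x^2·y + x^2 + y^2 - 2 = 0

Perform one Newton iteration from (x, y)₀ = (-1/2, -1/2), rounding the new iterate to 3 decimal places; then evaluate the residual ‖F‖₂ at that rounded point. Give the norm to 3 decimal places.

At (-1/2, -1/2): F = (2.000, -1.625).
Jacobian J = [[8·x + 2·y, 2·x - 1], [2·x·y + 2·x, x^2 + 2·y]].
At the point, J = [[-5.000, -2.000], [-0.500, -0.750]] (det J = 2.750).
Solving J·Δ = −F gives Δ = (1.727, -3.318).
Then the next iterate is (x, y)₁ = (1.227, -3.818).
Re-evaluating at (1.227, -3.818): F = (0.47074, 8.33454), so ‖F‖₂ = 8.348.

8.348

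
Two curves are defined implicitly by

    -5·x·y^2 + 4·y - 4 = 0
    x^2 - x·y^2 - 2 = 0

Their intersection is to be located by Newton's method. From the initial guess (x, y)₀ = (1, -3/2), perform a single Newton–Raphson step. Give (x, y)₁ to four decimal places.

(0.9310, -0.4224)

At (1, -3/2): F = (-21.2500, -3.2500).
Jacobian J = [[-5·y^2, -10·x·y + 4], [2·x - y^2, -2·x·y]].
At the point, J = [[-11.2500, 19.0000], [-0.2500, 3.0000]] (det J = -29.0000).
Solving J·Δ = −F gives Δ = (-0.0690, 1.0776).
Then the next iterate is (x, y)₁ = (0.9310, -0.4224).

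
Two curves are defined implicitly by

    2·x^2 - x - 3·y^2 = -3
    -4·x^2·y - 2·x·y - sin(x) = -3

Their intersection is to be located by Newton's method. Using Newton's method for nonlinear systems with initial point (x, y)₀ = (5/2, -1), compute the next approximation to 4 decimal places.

At (5/2, -1): F = (10.0000, 32.401528).
Jacobian J = [[4·x - 1, -6·y], [-8·x·y - 2·y - cos(x), -4·x^2 - 2·x]].
At the point, J = [[9.0000, 6.0000], [22.801144, -30.0000]] (det J = -406.806862).
Solving J·Δ = −F gives Δ = (-1.2153, 0.1563).
Then the next iterate is (x, y)₁ = (1.2847, -0.8437).

(1.2847, -0.8437)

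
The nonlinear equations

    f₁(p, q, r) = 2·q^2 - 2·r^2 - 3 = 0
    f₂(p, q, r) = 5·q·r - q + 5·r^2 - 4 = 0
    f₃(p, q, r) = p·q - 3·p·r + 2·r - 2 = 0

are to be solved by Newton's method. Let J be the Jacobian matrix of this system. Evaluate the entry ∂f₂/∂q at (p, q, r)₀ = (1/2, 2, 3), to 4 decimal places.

14.0000

∂f₂/∂q = 5·r - 1.
At (1/2, 2, 3) this is 14.0000.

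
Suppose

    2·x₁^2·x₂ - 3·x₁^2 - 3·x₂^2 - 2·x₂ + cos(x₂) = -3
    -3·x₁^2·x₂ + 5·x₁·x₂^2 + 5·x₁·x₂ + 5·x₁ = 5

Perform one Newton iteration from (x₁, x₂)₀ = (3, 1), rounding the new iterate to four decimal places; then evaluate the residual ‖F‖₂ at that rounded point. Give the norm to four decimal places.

7.6401

At (3, 1): F = (-10.459698, 13.0000).
Jacobian J = [[4·x₁·x₂ - 6·x₁, 2·x₁^2 - 6·x₂ - sin(x₂) - 2], [-6·x₁·x₂ + 5·x₂^2 + 5·x₂ + 5, -3·x₁^2 + 10·x₁·x₂ + 5·x₁]].
At the point, J = [[-6.0000, 9.158529], [-3.0000, 18.0000]] (det J = -80.524413).
Solving J·Δ = −F gives Δ = (-3.8167, -1.3583).
Then the next iterate is (x₁, x₂)₁ = (-0.8167, -0.3583).
Re-evaluating at (-0.8167, -0.3583): F = (1.788990, -7.427660), so ‖F‖₂ = 7.6401.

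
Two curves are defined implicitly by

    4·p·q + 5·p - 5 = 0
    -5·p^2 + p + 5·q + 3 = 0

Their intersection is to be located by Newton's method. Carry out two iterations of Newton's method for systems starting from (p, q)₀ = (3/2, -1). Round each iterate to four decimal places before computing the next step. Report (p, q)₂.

(0.9404, 0.0950)

At (3/2, -1): F = (-3.5000, -11.7500).
Jacobian J = [[4·q + 5, 4·p], [-10·p + 1, 5]].
At the point, J = [[1.0000, 6.0000], [-14.0000, 5.0000]] (det J = 89.0000).
Solving J·Δ = −F gives Δ = (-0.5955, 0.6826).
Then the next iterate is (p, q)₁ = (0.9045, -0.3174).
Round to (0.9045, -0.3174) and repeat: F = (-1.625853, -1.773101), J = [[3.7304, 3.6180], [-8.0450, 5.0000]].
Δ = (0.0359, 0.4124), so (p, q)₂ = (0.9404, 0.0950).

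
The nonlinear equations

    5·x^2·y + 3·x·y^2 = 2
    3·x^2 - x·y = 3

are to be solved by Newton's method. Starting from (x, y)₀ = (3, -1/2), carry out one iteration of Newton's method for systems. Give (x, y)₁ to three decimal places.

(1.634, -0.423)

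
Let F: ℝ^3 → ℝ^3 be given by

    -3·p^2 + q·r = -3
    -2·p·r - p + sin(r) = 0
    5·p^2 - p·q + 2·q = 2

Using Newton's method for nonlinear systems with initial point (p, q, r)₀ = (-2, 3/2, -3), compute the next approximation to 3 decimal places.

(-0.556, 3.261, -2.029)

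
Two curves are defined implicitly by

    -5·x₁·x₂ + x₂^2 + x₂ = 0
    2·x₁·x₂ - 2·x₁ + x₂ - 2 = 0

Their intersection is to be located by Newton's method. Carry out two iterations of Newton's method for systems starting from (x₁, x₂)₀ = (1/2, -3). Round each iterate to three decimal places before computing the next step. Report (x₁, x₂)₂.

At (1/2, -3): F = (13.500, -9.000).
Jacobian J = [[-5·x₂, -5·x₁ + 2·x₂ + 1], [2·x₂ - 2, 2·x₁ + 1]].
At the point, J = [[15.000, -7.500], [-8.000, 2.000]] (det J = -30.000).
Solving J·Δ = −F gives Δ = (-1.350, -0.900).
Then the next iterate is (x₁, x₂)₁ = (-0.850, -3.900).
Round to (-0.850, -3.900) and repeat: F = (-5.265, 2.430), J = [[19.500, -2.550], [-9.800, -0.700]].
Δ = (0.256, -0.109), so (x₁, x₂)₂ = (-0.594, -4.009).

(-0.594, -4.009)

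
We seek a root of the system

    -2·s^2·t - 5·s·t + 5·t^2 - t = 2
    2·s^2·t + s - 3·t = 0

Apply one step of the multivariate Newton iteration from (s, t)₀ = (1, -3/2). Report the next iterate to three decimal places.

(1.282, -0.411)

At (1, -3/2): F = (21.250, 2.500).
Jacobian J = [[-4·s·t - 5·t, -2·s^2 - 5·s + 10·t - 1], [4·s·t + 1, 2·s^2 - 3]].
At the point, J = [[13.500, -23.000], [-5.000, -1.000]] (det J = -128.500).
Solving J·Δ = −F gives Δ = (0.282, 1.089).
Then the next iterate is (s, t)₁ = (1.282, -0.411).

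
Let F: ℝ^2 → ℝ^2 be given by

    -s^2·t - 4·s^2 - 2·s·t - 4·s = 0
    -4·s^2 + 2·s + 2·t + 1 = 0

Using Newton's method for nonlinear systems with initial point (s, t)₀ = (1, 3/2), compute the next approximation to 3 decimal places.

(0.648, -0.556)

At (1, 3/2): F = (-12.500, 2.000).
Jacobian J = [[-2·s·t - 8·s - 2·t - 4, -s^2 - 2·s], [-8·s + 2, 2]].
At the point, J = [[-18.000, -3.000], [-6.000, 2.000]] (det J = -54.000).
Solving J·Δ = −F gives Δ = (-0.352, -2.056).
Then the next iterate is (s, t)₁ = (0.648, -0.556).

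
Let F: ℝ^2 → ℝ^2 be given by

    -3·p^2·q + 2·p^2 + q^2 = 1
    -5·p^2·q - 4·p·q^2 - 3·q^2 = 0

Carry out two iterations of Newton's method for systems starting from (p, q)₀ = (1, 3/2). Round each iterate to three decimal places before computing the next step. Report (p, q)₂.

At (1, 3/2): F = (-1.250, -23.250).
Jacobian J = [[-6·p·q + 4·p, -3·p^2 + 2·q], [-10·p·q - 4·q^2, -5·p^2 - 8·p·q - 6·q]].
At the point, J = [[-5.000, 0.000], [-24.000, -26.000]] (det J = 130.000).
Solving J·Δ = −F gives Δ = (-0.250, -0.663).
Then the next iterate is (p, q)₁ = (0.750, 0.837).
Round to (0.750, 0.837) and repeat: F = (-0.58687, -6.55748), J = [[-0.76650, -0.01350], [-9.07978, -12.85650]].
Δ = (-0.766, 0.031), so (p, q)₂ = (-0.016, 0.868).

(-0.016, 0.868)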